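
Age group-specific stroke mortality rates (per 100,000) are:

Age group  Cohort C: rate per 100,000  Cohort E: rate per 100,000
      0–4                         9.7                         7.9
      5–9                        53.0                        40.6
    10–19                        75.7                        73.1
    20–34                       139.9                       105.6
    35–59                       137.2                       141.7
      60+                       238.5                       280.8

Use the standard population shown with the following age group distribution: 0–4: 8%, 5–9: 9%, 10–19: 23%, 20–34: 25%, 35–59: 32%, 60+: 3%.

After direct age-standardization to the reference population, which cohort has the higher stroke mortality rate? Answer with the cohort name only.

Cohort C

Standard weights: 0.08, 0.09, 0.23, 0.25, 0.32, 0.03.
Cohort C: 0.0800×9.7 + 0.0900×53.0 + 0.2300×75.7 + 0.2500×139.9 + 0.3200×137.2 + 0.0300×238.5 = 108.9910 per 100,000.
Cohort E: 0.0800×7.9 + 0.0900×40.6 + 0.2300×73.1 + 0.2500×105.6 + 0.3200×141.7 + 0.0300×280.8 = 101.2670 per 100,000.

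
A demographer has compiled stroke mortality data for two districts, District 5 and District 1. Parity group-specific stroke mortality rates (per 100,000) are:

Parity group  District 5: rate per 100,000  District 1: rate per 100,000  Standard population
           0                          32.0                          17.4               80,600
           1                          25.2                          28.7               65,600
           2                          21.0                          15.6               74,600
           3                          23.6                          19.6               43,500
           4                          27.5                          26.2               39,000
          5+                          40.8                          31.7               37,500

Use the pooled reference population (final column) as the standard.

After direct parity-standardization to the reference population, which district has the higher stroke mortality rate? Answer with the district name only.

Standard total = 340,800; weights = 0.2365, 0.1925, 0.2189, 0.1276, 0.1144, 0.1100.
District 5: 0.2365×32.0 + 0.1925×25.2 + 0.2189×21.0 + 0.1276×23.6 + 0.1144×27.5 + 0.1100×40.8 = 27.6644 per 100,000.
District 1: 0.2365×17.4 + 0.1925×28.7 + 0.2189×15.6 + 0.1276×19.6 + 0.1144×26.2 + 0.1100×31.7 = 22.0425 per 100,000.

District 5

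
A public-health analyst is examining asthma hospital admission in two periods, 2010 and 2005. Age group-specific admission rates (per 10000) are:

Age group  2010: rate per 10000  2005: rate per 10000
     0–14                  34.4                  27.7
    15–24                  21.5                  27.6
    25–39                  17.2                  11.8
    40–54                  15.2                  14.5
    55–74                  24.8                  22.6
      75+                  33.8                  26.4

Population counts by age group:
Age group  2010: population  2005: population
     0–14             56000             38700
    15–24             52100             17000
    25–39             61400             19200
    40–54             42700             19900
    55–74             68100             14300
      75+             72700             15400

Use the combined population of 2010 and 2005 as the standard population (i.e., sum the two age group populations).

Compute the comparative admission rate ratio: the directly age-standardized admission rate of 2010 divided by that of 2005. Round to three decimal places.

Combined standard total = 477500; weights = 0.1983, 0.1447, 0.1688, 0.1311, 0.1726, 0.1845.
2010: 0.1983×34.4 + 0.1447×21.5 + 0.1688×17.2 + 0.1311×15.2 + 0.1726×24.8 + 0.1845×33.8 = 25.3455 per 10000.
2005: 0.1983×27.7 + 0.1447×27.6 + 0.1688×11.8 + 0.1311×14.5 + 0.1726×22.6 + 0.1845×26.4 = 22.1512 per 10000.
Ratio = 25.3455 ÷ 22.1512 = 1.14420.

1.144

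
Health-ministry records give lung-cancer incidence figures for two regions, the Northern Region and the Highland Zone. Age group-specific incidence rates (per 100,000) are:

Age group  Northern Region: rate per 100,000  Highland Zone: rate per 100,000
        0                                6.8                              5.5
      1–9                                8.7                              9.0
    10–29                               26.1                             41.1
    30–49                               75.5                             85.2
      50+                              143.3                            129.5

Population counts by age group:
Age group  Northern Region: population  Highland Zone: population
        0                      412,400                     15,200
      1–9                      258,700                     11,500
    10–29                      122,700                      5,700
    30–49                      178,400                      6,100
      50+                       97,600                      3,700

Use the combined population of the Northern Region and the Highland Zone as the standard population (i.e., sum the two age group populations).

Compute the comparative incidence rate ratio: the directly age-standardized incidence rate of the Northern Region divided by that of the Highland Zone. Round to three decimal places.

Combined standard total = 1,112,000; weights = 0.3845, 0.2430, 0.1155, 0.1659, 0.0911.
The Northern Region: 0.3845×6.8 + 0.2430×8.7 + 0.1155×26.1 + 0.1659×75.5 + 0.0911×143.3 = 33.3235 per 100,000.
The Highland Zone: 0.3845×5.5 + 0.2430×9.0 + 0.1155×41.1 + 0.1659×85.2 + 0.0911×129.5 = 34.9807 per 100,000.
Ratio = 33.3235 ÷ 34.9807 = 0.95262.

0.953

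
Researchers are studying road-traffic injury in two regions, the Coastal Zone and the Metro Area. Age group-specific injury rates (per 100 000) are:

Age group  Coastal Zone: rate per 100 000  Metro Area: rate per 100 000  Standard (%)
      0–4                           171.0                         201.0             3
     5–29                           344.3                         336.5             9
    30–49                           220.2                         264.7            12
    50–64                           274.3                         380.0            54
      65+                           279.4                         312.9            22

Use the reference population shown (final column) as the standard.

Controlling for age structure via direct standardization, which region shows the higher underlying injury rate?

Standard weights: 0.03, 0.09, 0.12, 0.54, 0.22.
The Coastal Zone: 0.0300×171.0 + 0.0900×344.3 + 0.1200×220.2 + 0.5400×274.3 + 0.2200×279.4 = 272.1310 per 100 000.
The Metro Area: 0.0300×201.0 + 0.0900×336.5 + 0.1200×264.7 + 0.5400×380.0 + 0.2200×312.9 = 342.1170 per 100 000.

Metro Area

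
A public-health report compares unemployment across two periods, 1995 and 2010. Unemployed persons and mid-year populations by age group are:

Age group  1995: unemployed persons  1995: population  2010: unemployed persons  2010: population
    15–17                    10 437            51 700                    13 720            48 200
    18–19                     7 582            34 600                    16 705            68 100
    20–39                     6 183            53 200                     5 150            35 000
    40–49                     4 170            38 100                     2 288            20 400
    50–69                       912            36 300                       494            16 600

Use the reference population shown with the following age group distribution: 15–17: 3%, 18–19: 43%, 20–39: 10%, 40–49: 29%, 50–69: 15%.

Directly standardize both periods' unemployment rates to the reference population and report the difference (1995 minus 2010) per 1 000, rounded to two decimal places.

-18.31

Age-specific rates per 1 000 for 1995: 201.876, 219.133, 116.222, 109.449, 25.124.
For 2010: 284.647, 245.301, 147.143, 112.157, 29.759.
Standard weights: 0.03, 0.43, 0.10, 0.29, 0.15.
1995: 0.0300×201.876 + 0.4300×219.133 + 0.1000×116.222 + 0.2900×109.449 + 0.1500×25.124 = 147.4144 per 1 000.
2010: 0.0300×284.647 + 0.4300×245.301 + 0.1000×147.143 + 0.2900×112.157 + 0.1500×29.759 = 165.7225 per 1 000.
Difference = 147.4144 − 165.7225 = -18.3081.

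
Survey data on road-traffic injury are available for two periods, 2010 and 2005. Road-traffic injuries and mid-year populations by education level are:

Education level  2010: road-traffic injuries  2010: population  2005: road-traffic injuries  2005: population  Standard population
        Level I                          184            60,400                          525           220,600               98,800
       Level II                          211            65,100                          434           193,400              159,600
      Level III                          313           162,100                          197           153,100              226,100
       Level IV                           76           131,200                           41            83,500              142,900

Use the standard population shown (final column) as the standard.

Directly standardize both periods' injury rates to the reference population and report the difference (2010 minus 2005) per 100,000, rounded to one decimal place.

61.1

Education-specific rates per 100,000 for 2010: 304.64, 324.12, 193.09, 57.93.
For 2005: 237.99, 224.41, 128.67, 49.10.
Standard total = 627,400; weights = 0.1575, 0.2544, 0.3604, 0.2278.
2010: 0.1575×304.64 + 0.2544×324.12 + 0.3604×193.09 + 0.2278×57.93 = 213.2015 per 100,000.
2005: 0.1575×237.99 + 0.2544×224.41 + 0.3604×128.67 + 0.2278×49.10 = 152.1168 per 100,000.
Difference = 213.2015 − 152.1168 = 61.0846.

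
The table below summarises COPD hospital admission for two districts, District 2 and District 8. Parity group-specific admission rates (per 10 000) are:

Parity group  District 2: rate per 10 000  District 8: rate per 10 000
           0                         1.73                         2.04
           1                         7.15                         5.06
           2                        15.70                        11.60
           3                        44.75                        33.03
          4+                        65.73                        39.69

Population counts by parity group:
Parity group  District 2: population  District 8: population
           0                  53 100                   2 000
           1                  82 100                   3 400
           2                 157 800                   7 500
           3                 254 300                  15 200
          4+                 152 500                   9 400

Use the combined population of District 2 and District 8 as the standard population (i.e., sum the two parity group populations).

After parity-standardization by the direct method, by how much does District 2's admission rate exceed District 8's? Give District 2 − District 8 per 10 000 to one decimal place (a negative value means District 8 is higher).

11.1

Combined standard total = 737 300; weights = 0.0747, 0.1160, 0.2242, 0.3655, 0.2196.
District 2: 0.0747×1.73 + 0.1160×7.15 + 0.2242×15.70 + 0.3655×44.75 + 0.2196×65.73 = 35.2688 per 10 000.
District 8: 0.0747×2.04 + 0.1160×5.06 + 0.2242×11.60 + 0.3655×33.03 + 0.2196×39.69 = 24.1285 per 10 000.
Difference = 35.2688 − 24.1285 = 11.1403.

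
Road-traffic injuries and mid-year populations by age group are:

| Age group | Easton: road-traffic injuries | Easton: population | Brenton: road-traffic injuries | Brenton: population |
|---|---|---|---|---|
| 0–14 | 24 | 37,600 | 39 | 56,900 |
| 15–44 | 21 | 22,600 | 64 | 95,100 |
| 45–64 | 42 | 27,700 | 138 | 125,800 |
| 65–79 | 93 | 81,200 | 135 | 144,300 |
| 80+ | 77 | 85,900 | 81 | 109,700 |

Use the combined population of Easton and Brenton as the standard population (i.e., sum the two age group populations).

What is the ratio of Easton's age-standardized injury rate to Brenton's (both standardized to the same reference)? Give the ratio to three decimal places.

1.252

Age-specific rates per 100,000 for Easton: 63.83, 92.92, 151.62, 114.53, 89.64.
For Brenton: 68.54, 67.30, 109.70, 93.56, 73.84.
Combined standard total = 786,800; weights = 0.1201, 0.1496, 0.1951, 0.2866, 0.2486.
Easton: 0.1201×63.83 + 0.1496×92.92 + 0.1951×151.62 + 0.2866×114.53 + 0.2486×89.64 = 106.2575 per 100,000.
Brenton: 0.1201×68.54 + 0.1496×67.30 + 0.1951×109.70 + 0.2866×93.56 + 0.2486×73.84 = 84.8704 per 100,000.
Ratio = 106.2575 ÷ 84.8704 = 1.25200.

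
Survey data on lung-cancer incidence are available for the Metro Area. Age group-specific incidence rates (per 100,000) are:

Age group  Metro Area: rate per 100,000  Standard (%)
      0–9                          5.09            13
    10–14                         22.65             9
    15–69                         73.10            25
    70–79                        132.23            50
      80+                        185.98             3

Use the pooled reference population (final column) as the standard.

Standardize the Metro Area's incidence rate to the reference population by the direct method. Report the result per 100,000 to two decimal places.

Standard weights: 0.13, 0.09, 0.25, 0.50, 0.03.
Standardized rate: 0.1300×5.09 + 0.0900×22.65 + 0.2500×73.10 + 0.5000×132.23 + 0.0300×185.98 = 92.6696 per 100,000.

92.67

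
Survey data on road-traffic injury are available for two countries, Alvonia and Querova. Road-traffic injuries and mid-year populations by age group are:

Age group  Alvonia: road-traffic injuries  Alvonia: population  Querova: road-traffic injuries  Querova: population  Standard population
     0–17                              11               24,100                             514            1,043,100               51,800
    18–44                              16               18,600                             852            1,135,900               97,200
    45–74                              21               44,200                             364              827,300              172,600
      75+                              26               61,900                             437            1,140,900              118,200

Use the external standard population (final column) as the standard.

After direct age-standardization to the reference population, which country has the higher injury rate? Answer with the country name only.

Alvonia

Age-specific rates per 100,000 for Alvonia: 45.64, 86.02, 47.51, 42.00.
For Querova: 49.28, 75.01, 44.00, 38.30.
Standard total = 439,800; weights = 0.1178, 0.2210, 0.3925, 0.2688.
Alvonia: 0.1178×45.64 + 0.2210×86.02 + 0.3925×47.51 + 0.2688×42.00 = 54.3221 per 100,000.
Querova: 0.1178×49.28 + 0.2210×75.01 + 0.3925×44.00 + 0.2688×38.30 = 49.9425 per 100,000.
The crude rates (49.73 vs 52.25) would put Querova higher, but that reflects its age composition; once standardized to a common age structure, Alvonia has the higher underlying rate.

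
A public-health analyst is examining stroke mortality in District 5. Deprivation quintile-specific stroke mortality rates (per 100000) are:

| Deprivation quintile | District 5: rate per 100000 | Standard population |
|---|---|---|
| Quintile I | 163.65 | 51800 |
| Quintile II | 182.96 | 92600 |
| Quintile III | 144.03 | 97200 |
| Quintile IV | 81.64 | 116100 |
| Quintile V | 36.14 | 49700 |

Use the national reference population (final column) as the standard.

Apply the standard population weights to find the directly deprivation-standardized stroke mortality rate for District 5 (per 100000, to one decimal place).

124.4

Standard total = 407400; weights = 0.1271, 0.2273, 0.2386, 0.2850, 0.1220.
Standardized rate: 0.1271×163.65 + 0.2273×182.96 + 0.2386×144.03 + 0.2850×81.64 + 0.1220×36.14 = 124.4316 per 100000.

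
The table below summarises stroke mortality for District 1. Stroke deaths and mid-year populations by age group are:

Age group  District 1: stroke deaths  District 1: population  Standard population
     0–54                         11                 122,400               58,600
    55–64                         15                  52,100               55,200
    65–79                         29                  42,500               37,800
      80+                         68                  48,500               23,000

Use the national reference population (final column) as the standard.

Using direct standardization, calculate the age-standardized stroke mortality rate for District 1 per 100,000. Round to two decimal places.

45.36

Age-specific rates per 100,000 for District 1: 8.99, 28.79, 68.24, 140.21.
Standard total = 174,600; weights = 0.3356, 0.3162, 0.2165, 0.1317.
Standardized rate: 0.3356×8.99 + 0.3162×28.79 + 0.2165×68.24 + 0.1317×140.21 = 45.3604 per 100,000.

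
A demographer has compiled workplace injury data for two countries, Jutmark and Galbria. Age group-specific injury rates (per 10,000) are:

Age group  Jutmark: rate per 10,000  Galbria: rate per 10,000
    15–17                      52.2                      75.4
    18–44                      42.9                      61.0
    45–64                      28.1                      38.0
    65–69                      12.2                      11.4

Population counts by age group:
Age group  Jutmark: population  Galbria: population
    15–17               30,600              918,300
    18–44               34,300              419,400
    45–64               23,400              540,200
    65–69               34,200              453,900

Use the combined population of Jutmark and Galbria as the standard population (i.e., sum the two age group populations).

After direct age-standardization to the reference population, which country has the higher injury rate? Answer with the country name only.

Galbria

Combined standard total = 2,454,300; weights = 0.3866, 0.1849, 0.2296, 0.1989.
Jutmark: 0.3866×52.2 + 0.1849×42.9 + 0.2296×28.1 + 0.1989×12.2 = 36.9915 per 10,000.
Galbria: 0.3866×75.4 + 0.1849×61.0 + 0.2296×38.0 + 0.1989×11.4 = 51.4215 per 10,000.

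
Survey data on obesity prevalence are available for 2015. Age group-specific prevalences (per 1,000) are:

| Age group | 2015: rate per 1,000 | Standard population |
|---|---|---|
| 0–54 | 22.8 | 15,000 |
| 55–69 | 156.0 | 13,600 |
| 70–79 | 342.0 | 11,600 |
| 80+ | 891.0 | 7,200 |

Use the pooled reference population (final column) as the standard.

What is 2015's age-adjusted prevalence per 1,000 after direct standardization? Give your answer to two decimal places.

Standard total = 47,400; weights = 0.3165, 0.2869, 0.2447, 0.1519.
Standardized rate: 0.3165×22.8 + 0.2869×156.0 + 0.2447×342.0 + 0.1519×891.0 = 271.0127 per 1,000.

271.01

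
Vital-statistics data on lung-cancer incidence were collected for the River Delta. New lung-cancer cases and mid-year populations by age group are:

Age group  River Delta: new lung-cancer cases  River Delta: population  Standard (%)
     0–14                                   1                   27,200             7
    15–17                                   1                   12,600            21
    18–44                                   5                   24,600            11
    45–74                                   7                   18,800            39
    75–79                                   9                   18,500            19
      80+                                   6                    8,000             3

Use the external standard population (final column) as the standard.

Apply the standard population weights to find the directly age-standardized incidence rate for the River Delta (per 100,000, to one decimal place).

30.2

Age-specific rates per 100,000 for the River Delta: 3.68, 7.94, 20.33, 37.23, 48.65, 75.00.
Standard weights: 0.07, 0.21, 0.11, 0.39, 0.19, 0.03.
Standardized rate: 0.0700×3.68 + 0.2100×7.94 + 0.1100×20.33 + 0.3900×37.23 + 0.1900×48.65 + 0.0300×75.00 = 30.1743 per 100,000.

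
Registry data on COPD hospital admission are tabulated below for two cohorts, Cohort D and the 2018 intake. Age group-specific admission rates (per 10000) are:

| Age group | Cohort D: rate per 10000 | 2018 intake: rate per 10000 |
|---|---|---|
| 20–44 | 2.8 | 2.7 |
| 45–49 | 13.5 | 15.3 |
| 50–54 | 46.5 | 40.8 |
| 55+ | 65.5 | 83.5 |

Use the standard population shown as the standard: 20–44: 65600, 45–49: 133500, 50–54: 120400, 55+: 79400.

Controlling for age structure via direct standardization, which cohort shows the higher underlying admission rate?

2018 intake

Standard total = 398900; weights = 0.1645, 0.3347, 0.3018, 0.1990.
Cohort D: 0.1645×2.8 + 0.3347×13.5 + 0.3018×46.5 + 0.1990×65.5 = 32.0512 per 10000.
The 2018 intake: 0.1645×2.7 + 0.3347×15.3 + 0.3018×40.8 + 0.1990×83.5 = 34.4996 per 10000.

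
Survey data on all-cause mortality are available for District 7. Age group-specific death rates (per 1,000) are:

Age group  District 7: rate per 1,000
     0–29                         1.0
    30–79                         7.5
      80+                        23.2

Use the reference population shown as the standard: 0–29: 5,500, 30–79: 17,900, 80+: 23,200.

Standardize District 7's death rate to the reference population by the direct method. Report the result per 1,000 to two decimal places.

Standard total = 46,600; weights = 0.1180, 0.3841, 0.4979.
Standardized rate: 0.1180×1.0 + 0.3841×7.5 + 0.4979×23.2 = 14.5491 per 1,000.

14.55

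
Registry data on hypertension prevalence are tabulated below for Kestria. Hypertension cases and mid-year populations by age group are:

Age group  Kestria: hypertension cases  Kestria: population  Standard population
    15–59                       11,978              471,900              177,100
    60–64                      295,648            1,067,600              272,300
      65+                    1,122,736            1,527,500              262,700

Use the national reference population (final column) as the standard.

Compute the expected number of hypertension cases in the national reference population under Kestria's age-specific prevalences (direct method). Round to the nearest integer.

Age-specific rates per 1,000 for Kestria: 25.382, 276.928, 735.015.
Expected hypertension cases = Σ (standard pop × age-specific rate ÷ 1,000)
= 177,100×25.382/1,000 + 272,300×276.928/1,000 + 262,700×735.015/1,000
= 4495.24 + 75407.41 + 193088.54 = 272991.19.

272991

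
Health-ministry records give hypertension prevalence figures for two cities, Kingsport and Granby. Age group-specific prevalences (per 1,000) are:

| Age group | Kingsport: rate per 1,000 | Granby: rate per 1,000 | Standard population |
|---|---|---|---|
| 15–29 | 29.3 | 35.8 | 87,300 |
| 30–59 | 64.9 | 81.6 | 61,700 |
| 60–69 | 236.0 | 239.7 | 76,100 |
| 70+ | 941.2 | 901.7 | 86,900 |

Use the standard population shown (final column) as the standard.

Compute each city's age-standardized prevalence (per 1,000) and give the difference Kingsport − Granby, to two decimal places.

4.98

Standard total = 312,000; weights = 0.2798, 0.1978, 0.2439, 0.2785.
Kingsport: 0.2798×29.3 + 0.1978×64.9 + 0.2439×236.0 + 0.2785×941.2 = 340.7439 per 1,000.
Granby: 0.2798×35.8 + 0.1978×81.6 + 0.2439×239.7 + 0.2785×901.7 = 335.7659 per 1,000.
Difference = 340.7439 − 335.7659 = 4.9780.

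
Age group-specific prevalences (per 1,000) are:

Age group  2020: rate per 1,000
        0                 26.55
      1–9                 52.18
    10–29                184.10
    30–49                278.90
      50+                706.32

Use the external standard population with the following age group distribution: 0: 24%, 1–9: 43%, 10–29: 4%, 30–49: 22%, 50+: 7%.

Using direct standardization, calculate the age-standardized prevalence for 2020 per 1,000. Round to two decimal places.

146.97

Standard weights: 0.24, 0.43, 0.04, 0.22, 0.07.
Standardized rate: 0.2400×26.55 + 0.4300×52.18 + 0.0400×184.10 + 0.2200×278.90 + 0.0700×706.32 = 146.9738 per 1,000.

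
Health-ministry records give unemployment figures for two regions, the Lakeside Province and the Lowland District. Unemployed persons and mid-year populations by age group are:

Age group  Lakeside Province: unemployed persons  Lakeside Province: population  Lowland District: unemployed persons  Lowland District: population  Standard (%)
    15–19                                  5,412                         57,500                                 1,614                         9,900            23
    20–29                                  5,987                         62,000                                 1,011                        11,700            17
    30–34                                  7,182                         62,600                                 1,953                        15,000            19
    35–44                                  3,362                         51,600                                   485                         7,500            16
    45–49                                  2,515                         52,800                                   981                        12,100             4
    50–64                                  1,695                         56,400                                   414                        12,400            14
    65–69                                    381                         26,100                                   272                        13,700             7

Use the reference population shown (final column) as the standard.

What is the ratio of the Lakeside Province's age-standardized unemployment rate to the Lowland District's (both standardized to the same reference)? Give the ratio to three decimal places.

0.802

Age-specific rates per 1,000 for the Lakeside Province: 94.122, 96.565, 114.728, 65.155, 47.633, 30.053, 14.598.
For the Lowland District: 163.030, 86.410, 130.200, 64.667, 81.074, 33.387, 19.854.
Standard weights: 0.23, 0.17, 0.19, 0.16, 0.04, 0.14, 0.07.
The Lakeside Province: 0.2300×94.122 + 0.1700×96.565 + 0.1900×114.728 + 0.1600×65.155 + 0.0400×47.633 + 0.1400×30.053 + 0.0700×14.598 = 77.4218 per 1,000.
The Lowland District: 0.2300×163.030 + 0.1700×86.410 + 0.1900×130.200 + 0.1600×64.667 + 0.0400×81.074 + 0.1400×33.387 + 0.0700×19.854 = 96.5783 per 1,000.
Ratio = 77.4218 ÷ 96.5783 = 0.80165.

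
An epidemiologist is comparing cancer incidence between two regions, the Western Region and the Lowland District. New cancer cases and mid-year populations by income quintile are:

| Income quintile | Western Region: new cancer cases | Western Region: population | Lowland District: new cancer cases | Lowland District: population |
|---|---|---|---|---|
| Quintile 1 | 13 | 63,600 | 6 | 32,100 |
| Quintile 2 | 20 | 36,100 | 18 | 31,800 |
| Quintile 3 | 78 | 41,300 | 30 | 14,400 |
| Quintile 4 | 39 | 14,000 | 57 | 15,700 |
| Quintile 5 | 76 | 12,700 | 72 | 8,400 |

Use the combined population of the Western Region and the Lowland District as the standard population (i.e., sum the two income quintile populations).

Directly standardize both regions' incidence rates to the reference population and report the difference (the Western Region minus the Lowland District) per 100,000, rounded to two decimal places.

-33.20

Income-specific rates per 100,000 for the Western Region: 20.44, 55.40, 188.86, 278.57, 598.43.
For the Lowland District: 18.69, 56.60, 208.33, 363.06, 857.14.
Combined standard total = 270,100; weights = 0.3543, 0.2514, 0.2062, 0.1100, 0.0781.
The Western Region: 0.3543×20.44 + 0.2514×55.40 + 0.2062×188.86 + 0.1100×278.57 + 0.0781×598.43 = 137.4967 per 100,000.
The Lowland District: 0.3543×18.69 + 0.2514×56.60 + 0.2062×208.33 + 0.1100×363.06 + 0.0781×857.14 = 170.6955 per 100,000.
Difference = 137.4967 − 170.6955 = -33.1988.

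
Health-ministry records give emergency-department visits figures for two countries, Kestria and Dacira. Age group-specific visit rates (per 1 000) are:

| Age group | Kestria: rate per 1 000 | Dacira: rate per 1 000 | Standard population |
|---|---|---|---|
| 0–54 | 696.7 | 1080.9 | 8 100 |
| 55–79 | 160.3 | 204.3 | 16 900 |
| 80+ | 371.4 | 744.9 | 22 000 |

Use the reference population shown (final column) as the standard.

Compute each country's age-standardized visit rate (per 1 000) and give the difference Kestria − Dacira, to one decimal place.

Standard total = 47 000; weights = 0.1723, 0.3596, 0.4681.
Kestria: 0.1723×696.7 + 0.3596×160.3 + 0.4681×371.4 = 351.5562 per 1 000.
Dacira: 0.1723×1080.9 + 0.3596×204.3 + 0.4681×744.9 = 608.4204 per 1 000.
Difference = 351.5562 − 608.4204 = -256.8643.

-256.9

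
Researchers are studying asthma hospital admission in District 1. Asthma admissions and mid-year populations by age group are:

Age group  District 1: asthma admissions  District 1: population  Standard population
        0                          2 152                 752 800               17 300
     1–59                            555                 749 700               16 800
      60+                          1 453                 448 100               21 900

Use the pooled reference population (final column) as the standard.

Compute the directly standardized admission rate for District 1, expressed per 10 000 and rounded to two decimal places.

23.73

Age-specific rates per 10 000 for District 1: 28.59, 7.40, 32.43.
Standard total = 56 000; weights = 0.3089, 0.3000, 0.3911.
Standardized rate: 0.3089×28.59 + 0.3000×7.40 + 0.3911×32.43 = 23.7329 per 10 000.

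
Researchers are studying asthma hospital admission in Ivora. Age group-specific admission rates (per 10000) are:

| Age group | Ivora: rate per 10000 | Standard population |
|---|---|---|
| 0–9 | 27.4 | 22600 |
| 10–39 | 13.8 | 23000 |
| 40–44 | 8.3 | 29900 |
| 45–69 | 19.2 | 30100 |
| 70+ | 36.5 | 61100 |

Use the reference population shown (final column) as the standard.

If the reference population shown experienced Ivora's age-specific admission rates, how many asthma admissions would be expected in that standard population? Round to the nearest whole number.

399

Expected asthma admissions = Σ (standard pop × age-specific rate ÷ 10000)
= 22600×27.4/10000 + 23000×13.8/10000 + 29900×8.3/10000 + 30100×19.2/10000 + 61100×36.5/10000
= 61.92 + 31.74 + 24.82 + 57.79 + 223.01 = 399.29.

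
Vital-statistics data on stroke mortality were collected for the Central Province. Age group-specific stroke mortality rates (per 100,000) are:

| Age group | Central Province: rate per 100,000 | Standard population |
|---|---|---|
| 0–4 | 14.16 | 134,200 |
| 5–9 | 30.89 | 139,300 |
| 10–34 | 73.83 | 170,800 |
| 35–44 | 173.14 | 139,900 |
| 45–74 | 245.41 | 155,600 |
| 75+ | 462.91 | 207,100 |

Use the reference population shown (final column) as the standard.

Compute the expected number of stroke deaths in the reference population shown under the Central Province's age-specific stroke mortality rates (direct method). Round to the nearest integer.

1771

Expected stroke deaths = Σ (standard pop × age-specific rate ÷ 100,000)
= 134,200×14.16/100,000 + 139,300×30.89/100,000 + 170,800×73.83/100,000 + 139,900×173.14/100,000 + 155,600×245.41/100,000 + 207,100×462.91/100,000
= 19.00 + 43.03 + 126.10 + 242.22 + 381.86 + 958.69 = 1770.90.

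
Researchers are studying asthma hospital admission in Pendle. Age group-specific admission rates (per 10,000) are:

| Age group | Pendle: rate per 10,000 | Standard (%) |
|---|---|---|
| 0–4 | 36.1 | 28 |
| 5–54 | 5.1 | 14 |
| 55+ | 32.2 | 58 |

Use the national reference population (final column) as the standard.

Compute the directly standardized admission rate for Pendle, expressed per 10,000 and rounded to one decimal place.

Standard weights: 0.28, 0.14, 0.58.
Standardized rate: 0.2800×36.1 + 0.1400×5.1 + 0.5800×32.2 = 29.4980 per 10,000.

29.5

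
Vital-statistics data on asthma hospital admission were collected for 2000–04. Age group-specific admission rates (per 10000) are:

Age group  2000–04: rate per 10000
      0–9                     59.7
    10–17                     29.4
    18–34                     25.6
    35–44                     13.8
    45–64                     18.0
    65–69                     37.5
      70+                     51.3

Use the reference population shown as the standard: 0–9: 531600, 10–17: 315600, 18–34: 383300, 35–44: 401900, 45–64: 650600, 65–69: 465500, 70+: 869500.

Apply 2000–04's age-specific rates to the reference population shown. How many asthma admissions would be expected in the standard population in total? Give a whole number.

Expected asthma admissions = Σ (standard pop × age-specific rate ÷ 10000)
= 531600×59.7/10000 + 315600×29.4/10000 + 383300×25.6/10000 + 401900×13.8/10000 + 650600×18.0/10000 + 465500×37.5/10000 + 869500×51.3/10000
= 3173.65 + 927.86 + 981.25 + 554.62 + 1171.08 + 1745.62 + 4460.53 = 13014.63.

13015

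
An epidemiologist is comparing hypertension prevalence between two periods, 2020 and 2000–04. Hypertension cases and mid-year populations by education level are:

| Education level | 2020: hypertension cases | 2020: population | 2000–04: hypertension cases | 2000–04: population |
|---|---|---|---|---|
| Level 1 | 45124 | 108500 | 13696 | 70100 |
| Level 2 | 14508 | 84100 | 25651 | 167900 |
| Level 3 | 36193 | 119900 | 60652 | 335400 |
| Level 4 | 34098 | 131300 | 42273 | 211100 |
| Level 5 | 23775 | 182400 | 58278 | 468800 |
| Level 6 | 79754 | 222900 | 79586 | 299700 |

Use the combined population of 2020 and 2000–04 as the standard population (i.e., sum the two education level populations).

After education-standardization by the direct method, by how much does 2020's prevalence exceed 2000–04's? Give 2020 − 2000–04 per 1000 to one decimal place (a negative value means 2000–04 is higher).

71.6

Education-specific rates per 1000 for 2020: 415.889, 172.509, 301.860, 259.695, 130.345, 357.802.
For 2000–04: 195.378, 152.775, 180.835, 200.251, 124.313, 265.552.
Combined standard total = 2402100; weights = 0.0744, 0.1049, 0.1895, 0.1425, 0.2711, 0.2176.
2020: 0.0744×415.889 + 0.1049×172.509 + 0.1895×301.860 + 0.1425×259.695 + 0.2711×130.345 + 0.2176×357.802 = 256.4317 per 1000.
2000–04: 0.0744×195.378 + 0.1049×152.775 + 0.1895×180.835 + 0.1425×200.251 + 0.2711×124.313 + 0.2176×265.552 = 184.8484 per 1000.
Difference = 256.4317 − 184.8484 = 71.5834.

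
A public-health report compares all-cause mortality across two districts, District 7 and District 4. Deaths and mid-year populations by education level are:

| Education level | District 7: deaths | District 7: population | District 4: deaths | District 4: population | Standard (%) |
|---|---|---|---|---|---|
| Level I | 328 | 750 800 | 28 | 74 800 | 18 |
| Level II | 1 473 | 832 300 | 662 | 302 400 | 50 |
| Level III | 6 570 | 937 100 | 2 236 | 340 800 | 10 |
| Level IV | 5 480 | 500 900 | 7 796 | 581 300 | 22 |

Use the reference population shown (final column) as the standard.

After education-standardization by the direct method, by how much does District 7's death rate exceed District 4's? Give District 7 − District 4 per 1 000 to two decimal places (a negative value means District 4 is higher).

Education-specific rates per 1 000 for District 7: 0.437, 1.770, 7.011, 10.940.
For District 4: 0.374, 2.189, 6.561, 13.411.
Standard weights: 0.18, 0.50, 0.10, 0.22.
District 7: 0.1800×0.437 + 0.5000×1.770 + 0.1000×7.011 + 0.2200×10.940 = 4.0715 per 1 000.
District 4: 0.1800×0.374 + 0.5000×2.189 + 0.1000×6.561 + 0.2200×13.411 = 4.7685 per 1 000.
Difference = 4.0715 − 4.7685 = -0.6970.

-0.70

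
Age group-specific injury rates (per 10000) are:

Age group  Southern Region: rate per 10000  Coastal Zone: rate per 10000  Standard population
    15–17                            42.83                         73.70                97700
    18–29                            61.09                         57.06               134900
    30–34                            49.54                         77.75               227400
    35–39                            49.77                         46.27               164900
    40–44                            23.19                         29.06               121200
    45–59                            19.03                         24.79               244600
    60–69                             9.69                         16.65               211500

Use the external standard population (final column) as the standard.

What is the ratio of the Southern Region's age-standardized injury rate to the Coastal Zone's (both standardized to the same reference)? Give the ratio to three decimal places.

0.777

Standard total = 1202200; weights = 0.0813, 0.1122, 0.1892, 0.1372, 0.1008, 0.2035, 0.1759.
The Southern Region: 0.0813×42.83 + 0.1122×61.09 + 0.1892×49.54 + 0.1372×49.77 + 0.1008×23.19 + 0.2035×19.03 + 0.1759×9.69 = 34.4475 per 10000.
The Coastal Zone: 0.0813×73.70 + 0.1122×57.06 + 0.1892×77.75 + 0.1372×46.27 + 0.1008×29.06 + 0.2035×24.79 + 0.1759×16.65 = 44.3481 per 10000.
Ratio = 34.4475 ÷ 44.3481 = 0.77675.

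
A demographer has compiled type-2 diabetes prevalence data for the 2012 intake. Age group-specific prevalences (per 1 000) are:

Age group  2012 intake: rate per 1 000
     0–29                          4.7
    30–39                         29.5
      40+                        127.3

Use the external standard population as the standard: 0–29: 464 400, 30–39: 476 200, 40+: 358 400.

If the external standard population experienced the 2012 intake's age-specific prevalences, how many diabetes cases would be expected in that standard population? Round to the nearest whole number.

Expected diabetes cases = Σ (standard pop × age-specific rate ÷ 1 000)
= 464 400×4.7/1 000 + 476 200×29.5/1 000 + 358 400×127.3/1 000
= 2182.68 + 14047.90 + 45624.32 = 61854.90.

61855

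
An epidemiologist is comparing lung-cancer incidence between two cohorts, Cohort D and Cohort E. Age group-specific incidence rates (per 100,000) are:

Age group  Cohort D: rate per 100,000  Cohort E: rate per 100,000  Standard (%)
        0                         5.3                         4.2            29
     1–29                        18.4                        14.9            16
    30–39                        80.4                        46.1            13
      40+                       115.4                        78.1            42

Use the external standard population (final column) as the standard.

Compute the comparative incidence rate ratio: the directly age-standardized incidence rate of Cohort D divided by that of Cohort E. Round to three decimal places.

Standard weights: 0.29, 0.16, 0.13, 0.42.
Cohort D: 0.2900×5.3 + 0.1600×18.4 + 0.1300×80.4 + 0.4200×115.4 = 63.4010 per 100,000.
Cohort E: 0.2900×4.2 + 0.1600×14.9 + 0.1300×46.1 + 0.4200×78.1 = 42.3970 per 100,000.
Ratio = 63.4010 ÷ 42.3970 = 1.49541.

1.495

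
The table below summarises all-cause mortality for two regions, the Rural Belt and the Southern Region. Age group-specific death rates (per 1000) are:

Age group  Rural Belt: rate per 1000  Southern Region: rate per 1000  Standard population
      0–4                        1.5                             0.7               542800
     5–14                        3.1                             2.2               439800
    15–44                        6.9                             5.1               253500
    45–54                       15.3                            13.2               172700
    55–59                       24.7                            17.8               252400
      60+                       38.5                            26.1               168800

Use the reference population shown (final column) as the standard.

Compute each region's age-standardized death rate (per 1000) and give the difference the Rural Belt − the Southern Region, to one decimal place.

Standard total = 1830000; weights = 0.2966, 0.2403, 0.1385, 0.0944, 0.1379, 0.0922.
The Rural Belt: 0.2966×1.5 + 0.2403×3.1 + 0.1385×6.9 + 0.0944×15.3 + 0.1379×24.7 + 0.0922×38.5 = 10.5476 per 1000.
The Southern Region: 0.2966×0.7 + 0.2403×2.2 + 0.1385×5.1 + 0.0944×13.2 + 0.1379×17.8 + 0.0922×26.1 = 7.5510 per 1000.
Difference = 10.5476 − 7.5510 = 2.9966.

3.0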